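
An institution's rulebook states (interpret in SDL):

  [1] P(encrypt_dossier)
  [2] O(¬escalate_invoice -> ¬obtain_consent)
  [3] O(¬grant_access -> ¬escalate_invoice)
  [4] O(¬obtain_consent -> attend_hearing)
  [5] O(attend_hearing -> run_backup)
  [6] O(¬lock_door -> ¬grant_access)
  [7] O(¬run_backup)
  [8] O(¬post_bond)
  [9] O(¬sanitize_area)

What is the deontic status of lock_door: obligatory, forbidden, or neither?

Obligatory

From premise 7 we have O(¬run_backup).
The contrapositive of premise 5 (O(attend_hearing -> run_backup)) is O(¬run_backup -> ¬attend_hearing), and O(¬run_backup) is already established, so O(¬attend_hearing).
Premise 4, O(¬obtain_consent -> attend_hearing), contraposes to O(¬attend_hearing -> obtain_consent); with O(¬attend_hearing) we get O(obtain_consent).
Premise 2 is O(¬escalate_invoice -> ¬obtain_consent); contrapositively O(obtain_consent -> escalate_invoice). Since O(obtain_consent) holds, K gives O(escalate_invoice).
Premise 3, O(¬grant_access -> ¬escalate_invoice), contraposes to O(escalate_invoice -> grant_access); with O(escalate_invoice) we get O(grant_access).
Premise 6, O(¬lock_door -> ¬grant_access), contraposes to O(grant_access -> lock_door); with O(grant_access) we get O(lock_door).
Premises 1, 8, 9 do not contribute to this derivation.
Hence lock_door is obligatory.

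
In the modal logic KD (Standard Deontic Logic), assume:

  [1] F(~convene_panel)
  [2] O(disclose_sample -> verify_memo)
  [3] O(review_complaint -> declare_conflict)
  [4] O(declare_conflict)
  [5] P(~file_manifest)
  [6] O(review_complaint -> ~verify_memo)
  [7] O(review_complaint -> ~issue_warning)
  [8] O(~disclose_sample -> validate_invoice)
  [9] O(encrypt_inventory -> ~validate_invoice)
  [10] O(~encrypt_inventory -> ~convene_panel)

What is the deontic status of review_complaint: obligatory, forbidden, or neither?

F(~convene_panel) at premise 1 means O(convene_panel).
Premise 10 is O(~encrypt_inventory -> ~convene_panel); contrapositively O(convene_panel -> encrypt_inventory). Since O(convene_panel) holds, K gives O(encrypt_inventory).
With premise 9, O(encrypt_inventory -> ~validate_invoice), the K-axiom yields O(~validate_invoice).
Premise 8 is O(~disclose_sample -> validate_invoice); contrapositively O(~validate_invoice -> disclose_sample). Since O(~validate_invoice) holds, K gives O(disclose_sample).
Applying K to premise 2 (O(disclose_sample -> verify_memo)) and O(disclose_sample) yields O(verify_memo).
Premise 6, O(review_complaint -> ~verify_memo), contraposes to O(verify_memo -> ~review_complaint); with O(verify_memo) we get O(~review_complaint).
Premises 3, 4, 5, 7 do not contribute to this derivation.
Thus O(~review_complaint), which is F(review_complaint): review_complaint is forbidden.

Forbidden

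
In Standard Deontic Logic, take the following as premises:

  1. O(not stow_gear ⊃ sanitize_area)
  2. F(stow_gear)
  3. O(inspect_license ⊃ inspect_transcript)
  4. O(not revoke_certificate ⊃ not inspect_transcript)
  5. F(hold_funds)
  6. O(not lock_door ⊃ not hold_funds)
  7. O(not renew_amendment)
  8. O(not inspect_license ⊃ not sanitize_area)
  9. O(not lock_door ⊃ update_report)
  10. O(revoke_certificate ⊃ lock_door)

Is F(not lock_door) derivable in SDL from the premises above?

F(stow_gear) at premise 2 means O(not stow_gear).
With premise 1, O(not stow_gear ⊃ sanitize_area), the K-axiom yields O(sanitize_area).
Premise 8 is O(not inspect_license ⊃ not sanitize_area); contrapositively O(sanitize_area ⊃ inspect_license). Since O(sanitize_area) holds, K gives O(inspect_license).
Applying K to premise 3 (O(inspect_license ⊃ inspect_transcript)) and O(inspect_license) yields O(inspect_transcript).
The contrapositive of premise 4 (O(not revoke_certificate ⊃ not inspect_transcript)) is O(inspect_transcript ⊃ revoke_certificate), and O(inspect_transcript) is already established, so O(revoke_certificate).
Premise 10 is O(revoke_certificate ⊃ lock_door); since O(revoke_certificate), deontic closure gives O(lock_door).
Premises 5, 6, 7, 9 do not contribute to this derivation.
So O(lock_door) holds, i.e. F(not lock_door). The claim follows.

Yes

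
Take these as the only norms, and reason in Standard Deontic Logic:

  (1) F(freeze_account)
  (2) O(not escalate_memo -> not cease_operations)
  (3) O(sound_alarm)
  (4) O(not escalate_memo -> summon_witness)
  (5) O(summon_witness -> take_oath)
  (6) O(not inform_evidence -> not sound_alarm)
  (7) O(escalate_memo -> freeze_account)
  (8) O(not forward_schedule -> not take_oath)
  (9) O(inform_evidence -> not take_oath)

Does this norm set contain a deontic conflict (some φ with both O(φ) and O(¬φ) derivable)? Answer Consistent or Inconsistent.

Premise 3 gives O(sound_alarm).
Premise 6, O(not inform_evidence -> not sound_alarm), contraposes to O(sound_alarm -> inform_evidence); with O(sound_alarm) we get O(inform_evidence).
Premise 9 is O(inform_evidence -> not take_oath); since O(inform_evidence), deontic closure gives O(not take_oath).
Premise 5 is O(summon_witness -> take_oath); contrapositively O(not take_oath -> not summon_witness). Since O(not take_oath) holds, K gives O(not summon_witness).
Premise 4, O(not escalate_memo -> summon_witness), contraposes to O(not summon_witness -> escalate_memo); with O(not summon_witness) we get O(escalate_memo).
With premise 7, O(escalate_memo -> freeze_account), the K-axiom yields O(freeze_account).
But premise 1, F(freeze_account), means O(not freeze_account).
We now have both O(freeze_account) and O(not freeze_account) — freeze_account is simultaneously obligatory and forbidden, violating the D-axiom.

Inconsistent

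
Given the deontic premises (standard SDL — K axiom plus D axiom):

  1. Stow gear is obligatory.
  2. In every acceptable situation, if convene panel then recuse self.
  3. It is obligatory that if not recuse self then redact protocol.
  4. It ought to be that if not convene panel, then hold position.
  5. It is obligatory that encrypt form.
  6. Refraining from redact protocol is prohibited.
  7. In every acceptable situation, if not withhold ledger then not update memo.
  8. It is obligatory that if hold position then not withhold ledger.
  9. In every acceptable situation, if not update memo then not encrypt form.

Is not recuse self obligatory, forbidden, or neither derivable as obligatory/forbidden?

Premise 5 gives O(encrypt_form).
Premise 9, O(¬update_memo → ¬encrypt_form), contraposes to O(encrypt_form → update_memo); with O(encrypt_form) we get O(update_memo).
The contrapositive of premise 7 (O(¬withhold_ledger → ¬update_memo)) is O(update_memo → withhold_ledger), and O(update_memo) is already established, so O(withhold_ledger).
Premise 8 is O(hold_position → ¬withhold_ledger); contrapositively O(withhold_ledger → ¬hold_position). Since O(withhold_ledger) holds, K gives O(¬hold_position).
The contrapositive of premise 4 (O(¬convene_panel → hold_position)) is O(¬hold_position → convene_panel), and O(¬hold_position) is already established, so O(convene_panel).
Premise 2 is O(convene_panel → recuse_self); since O(convene_panel), deontic closure gives O(recuse_self).
Premises 1, 3, 6 do not contribute to this derivation.
Thus O(recuse_self), which is F(¬recuse_self): ¬recuse_self is forbidden.

Forbidden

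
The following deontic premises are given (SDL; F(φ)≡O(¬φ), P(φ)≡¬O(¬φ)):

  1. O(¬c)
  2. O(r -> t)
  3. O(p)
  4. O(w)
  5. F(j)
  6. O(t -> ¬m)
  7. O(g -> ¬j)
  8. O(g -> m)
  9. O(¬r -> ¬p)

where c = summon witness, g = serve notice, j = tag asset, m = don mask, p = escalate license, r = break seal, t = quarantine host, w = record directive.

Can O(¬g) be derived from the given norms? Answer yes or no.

Yes

Premise 3 states O(p) outright.
Premise 9, O(¬r -> ¬p), contraposes to O(p -> r); with O(p) we get O(r).
With premise 2, O(r -> t), the K-axiom yields O(t).
From O(t) and premise 6, O(t -> ¬m), we obtain O(¬m).
Premise 8, O(g -> m), contraposes to O(¬m -> ¬g); with O(¬m) we get O(¬g).
Premises 1, 4, 5, 7 do not contribute to this derivation.
So O(¬g) follows.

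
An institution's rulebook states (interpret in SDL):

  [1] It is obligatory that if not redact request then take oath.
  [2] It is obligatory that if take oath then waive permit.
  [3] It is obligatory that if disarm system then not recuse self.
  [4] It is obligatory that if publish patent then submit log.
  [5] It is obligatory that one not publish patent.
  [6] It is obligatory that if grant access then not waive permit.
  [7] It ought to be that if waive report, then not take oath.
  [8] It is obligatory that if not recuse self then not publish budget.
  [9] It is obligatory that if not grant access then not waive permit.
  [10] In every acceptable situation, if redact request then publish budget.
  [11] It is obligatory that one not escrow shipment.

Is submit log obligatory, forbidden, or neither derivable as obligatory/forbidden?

Premise 4 is O(publish_patent → submit_log), but O(publish_patent) is not derivable from the premises, so it does not yield O(submit_log).
No premise or chain of K-axiom applications forces O(submit_log), and none forces O(¬submit_log). So submit_log is neither obligatory nor forbidden under these norms.

Neither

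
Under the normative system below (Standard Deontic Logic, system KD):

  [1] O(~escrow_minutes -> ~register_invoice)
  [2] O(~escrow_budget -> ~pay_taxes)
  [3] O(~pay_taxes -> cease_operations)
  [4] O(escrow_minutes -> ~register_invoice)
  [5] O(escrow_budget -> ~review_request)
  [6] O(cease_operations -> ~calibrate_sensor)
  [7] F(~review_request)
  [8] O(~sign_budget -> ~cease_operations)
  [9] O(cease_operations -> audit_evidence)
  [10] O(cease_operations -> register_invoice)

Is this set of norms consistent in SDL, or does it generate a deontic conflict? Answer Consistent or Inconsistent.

By case analysis on ~escrow_minutes: premise 1 gives O(~escrow_minutes -> ~register_invoice) and premise 4 gives O(escrow_minutes -> ~register_invoice), so O(~register_invoice) either way.
Premise 10 is O(cease_operations -> register_invoice); contrapositively O(~register_invoice -> ~cease_operations). Since O(~register_invoice) holds, K gives O(~cease_operations).
The contrapositive of premise 3 (O(~pay_taxes -> cease_operations)) is O(~cease_operations -> pay_taxes), and O(~cease_operations) is already established, so O(pay_taxes).
The contrapositive of premise 2 (O(~escrow_budget -> ~pay_taxes)) is O(pay_taxes -> escrow_budget), and O(pay_taxes) is already established, so O(escrow_budget).
Premise 5 is O(escrow_budget -> ~review_request); since O(escrow_budget), deontic closure gives O(~review_request).
But premise 7, F(~review_request), means O(review_request).
We now have both O(~review_request) and O(review_request) — review_request is simultaneously obligatory and forbidden, violating the D-axiom.

Inconsistent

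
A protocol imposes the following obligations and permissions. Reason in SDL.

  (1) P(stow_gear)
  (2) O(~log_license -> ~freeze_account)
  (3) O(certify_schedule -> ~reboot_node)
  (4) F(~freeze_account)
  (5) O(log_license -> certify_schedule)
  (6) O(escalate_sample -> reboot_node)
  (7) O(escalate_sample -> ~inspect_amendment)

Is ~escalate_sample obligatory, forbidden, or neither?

Obligatory

Premise 4, F(~freeze_account), is equivalent to O(freeze_account).
The contrapositive of premise 2 (O(~log_license -> ~freeze_account)) is O(freeze_account -> log_license), and O(freeze_account) is already established, so O(log_license).
From O(log_license) and premise 5, O(log_license -> certify_schedule), we obtain O(certify_schedule).
Applying K to premise 3 (O(certify_schedule -> ~reboot_node)) and O(certify_schedule) yields O(~reboot_node).
Premise 6, O(escalate_sample -> reboot_node), contraposes to O(~reboot_node -> ~escalate_sample); with O(~reboot_node) we get O(~escalate_sample).
Premises 1, 7 do not contribute to this derivation.
Hence ~escalate_sample is obligatory.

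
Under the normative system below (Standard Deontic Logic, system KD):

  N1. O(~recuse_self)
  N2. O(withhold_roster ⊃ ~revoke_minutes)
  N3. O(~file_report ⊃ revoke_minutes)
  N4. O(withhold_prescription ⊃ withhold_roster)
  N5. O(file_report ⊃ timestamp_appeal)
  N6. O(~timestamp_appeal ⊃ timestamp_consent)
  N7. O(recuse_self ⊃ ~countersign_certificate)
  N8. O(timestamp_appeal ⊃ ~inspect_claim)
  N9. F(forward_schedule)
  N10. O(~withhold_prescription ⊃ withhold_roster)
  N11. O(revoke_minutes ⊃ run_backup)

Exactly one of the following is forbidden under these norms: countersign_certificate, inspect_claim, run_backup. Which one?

Premises 4 and 10 cover both cases: O(withhold_prescription ⊃ withhold_roster) and O(~withhold_prescription ⊃ withhold_roster). Since withhold_prescription ∨ ~withhold_prescription is a tautology, O(withhold_roster) follows.
Premise 2 is O(withhold_roster ⊃ ~revoke_minutes); since O(withhold_roster), deontic closure gives O(~revoke_minutes).
The contrapositive of premise 3 (O(~file_report ⊃ revoke_minutes)) is O(~revoke_minutes ⊃ file_report), and O(~revoke_minutes) is already established, so O(file_report).
With premise 5, O(file_report ⊃ timestamp_appeal), the K-axiom yields O(timestamp_appeal).
Applying K to premise 8 (O(timestamp_appeal ⊃ ~inspect_claim)) and O(timestamp_appeal) yields O(~inspect_claim).
So O(~inspect_claim) holds, i.e. inspect_claim is forbidden. None of the other listed options is forbidden under the premises.

inspect_claim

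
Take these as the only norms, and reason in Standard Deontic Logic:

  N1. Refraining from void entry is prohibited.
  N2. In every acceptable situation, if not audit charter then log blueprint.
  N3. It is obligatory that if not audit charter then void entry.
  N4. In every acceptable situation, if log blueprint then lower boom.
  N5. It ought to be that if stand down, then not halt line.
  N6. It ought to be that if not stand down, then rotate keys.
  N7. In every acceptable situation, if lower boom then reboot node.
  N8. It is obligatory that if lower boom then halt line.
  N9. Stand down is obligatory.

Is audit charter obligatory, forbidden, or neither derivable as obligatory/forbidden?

From premise 9 we have O(stand_down).
Premise 5 is O(stand_down → ¬halt_line); since O(stand_down), deontic closure gives O(¬halt_line).
Premise 8 is O(lower_boom → halt_line); contrapositively O(¬halt_line → ¬lower_boom). Since O(¬halt_line) holds, K gives O(¬lower_boom).
The contrapositive of premise 4 (O(log_blueprint → lower_boom)) is O(¬lower_boom → ¬log_blueprint), and O(¬lower_boom) is already established, so O(¬log_blueprint).
Premise 2 is O(¬audit_charter → log_blueprint); contrapositively O(¬log_blueprint → audit_charter). Since O(¬log_blueprint) holds, K gives O(audit_charter).
Premises 1, 3, 6, 7 do not contribute to this derivation.
Hence audit_charter is obligatory.

Obligatory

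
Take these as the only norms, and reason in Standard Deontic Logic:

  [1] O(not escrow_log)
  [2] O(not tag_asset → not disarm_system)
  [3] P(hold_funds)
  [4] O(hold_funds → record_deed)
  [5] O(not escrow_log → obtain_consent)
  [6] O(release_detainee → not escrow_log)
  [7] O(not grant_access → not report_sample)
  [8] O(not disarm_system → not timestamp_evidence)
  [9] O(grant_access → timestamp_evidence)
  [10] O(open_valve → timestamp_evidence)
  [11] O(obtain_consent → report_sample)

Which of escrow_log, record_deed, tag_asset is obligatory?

tag_asset

Premise 1 states O(not escrow_log) outright.
From O(not escrow_log) and premise 5, O(not escrow_log → obtain_consent), we obtain O(obtain_consent).
With premise 11, O(obtain_consent → report_sample), the K-axiom yields O(report_sample).
Premise 7, O(not grant_access → not report_sample), contraposes to O(report_sample → grant_access); with O(report_sample) we get O(grant_access).
From O(grant_access) and premise 9, O(grant_access → timestamp_evidence), we obtain O(timestamp_evidence).
Premise 8 is O(not disarm_system → not timestamp_evidence); contrapositively O(timestamp_evidence → disarm_system). Since O(timestamp_evidence) holds, K gives O(disarm_system).
The contrapositive of premise 2 (O(not tag_asset → not disarm_system)) is O(disarm_system → tag_asset), and O(disarm_system) is already established, so O(tag_asset).
So O(tag_asset) holds — tag_asset is obligatory. None of the other listed options is made obligatory by any chain of premises.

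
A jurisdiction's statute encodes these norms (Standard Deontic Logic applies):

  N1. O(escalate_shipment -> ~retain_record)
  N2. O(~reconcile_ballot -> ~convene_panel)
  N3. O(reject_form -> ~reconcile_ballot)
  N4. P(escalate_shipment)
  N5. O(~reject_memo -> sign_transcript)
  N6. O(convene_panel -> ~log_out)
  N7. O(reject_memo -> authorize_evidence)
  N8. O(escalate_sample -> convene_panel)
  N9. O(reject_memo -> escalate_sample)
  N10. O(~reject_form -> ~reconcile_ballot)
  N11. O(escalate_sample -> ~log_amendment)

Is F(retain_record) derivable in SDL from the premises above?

Premise 1 is O(escalate_shipment -> ~retain_record), but O(escalate_shipment) is not derivable from the premises (the permission P(escalate_shipment) asserts only ~O(~escalate_shipment), not O(escalate_shipment)), so it does not yield O(~retain_record).
No other premise forces O(~retain_record). An ideal world satisfying every premise can still have retain_record true, so F(retain_record) is not derivable.

No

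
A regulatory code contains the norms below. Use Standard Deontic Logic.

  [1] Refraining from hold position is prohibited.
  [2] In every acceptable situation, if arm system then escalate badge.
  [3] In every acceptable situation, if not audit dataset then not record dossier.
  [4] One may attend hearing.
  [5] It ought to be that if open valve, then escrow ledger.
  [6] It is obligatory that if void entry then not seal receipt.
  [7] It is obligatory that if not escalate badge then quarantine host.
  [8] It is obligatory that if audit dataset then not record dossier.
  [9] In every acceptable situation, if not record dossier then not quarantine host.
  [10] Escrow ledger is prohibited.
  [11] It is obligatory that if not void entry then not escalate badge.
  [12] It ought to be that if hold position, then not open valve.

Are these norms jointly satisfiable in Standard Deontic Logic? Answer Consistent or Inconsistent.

Consistent

Premise 5 is O(open_valve → escrow_ledger), but O(open_valve) is not derivable from the premises, so it does not yield O(escrow_ledger).
So O(escrow_ledger) is not derivable, and the apparent clash with O(¬escrow_ledger) does not arise.
A world satisfying every obligation exists (e.g. arm_system=false, attend_hearing=false, audit_dataset=false, escalate_badge=true, escrow_ledger=false, hold_position=true, open_valve=false, quarantine_host=false, record_dossier=false, seal_receipt=false, void_entry=true); no atom is both obligatory and forbidden, so the set is consistent.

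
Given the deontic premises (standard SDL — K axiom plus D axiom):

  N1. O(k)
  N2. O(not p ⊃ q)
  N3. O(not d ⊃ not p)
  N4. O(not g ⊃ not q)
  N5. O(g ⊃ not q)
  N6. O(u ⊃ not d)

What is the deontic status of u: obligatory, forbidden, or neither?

By case analysis on not g: premise 4 gives O(not g ⊃ not q) and premise 5 gives O(g ⊃ not q), so O(not q) either way.
Premise 2, O(not p ⊃ q), contraposes to O(not q ⊃ p); with O(not q) we get O(p).
The contrapositive of premise 3 (O(not d ⊃ not p)) is O(p ⊃ d), and O(p) is already established, so O(d).
The contrapositive of premise 6 (O(u ⊃ not d)) is O(d ⊃ not u), and O(d) is already established, so O(not u).
Premise 1 does not contribute to this derivation.
Thus O(not u), which is F(u): u is forbidden.

Forbidden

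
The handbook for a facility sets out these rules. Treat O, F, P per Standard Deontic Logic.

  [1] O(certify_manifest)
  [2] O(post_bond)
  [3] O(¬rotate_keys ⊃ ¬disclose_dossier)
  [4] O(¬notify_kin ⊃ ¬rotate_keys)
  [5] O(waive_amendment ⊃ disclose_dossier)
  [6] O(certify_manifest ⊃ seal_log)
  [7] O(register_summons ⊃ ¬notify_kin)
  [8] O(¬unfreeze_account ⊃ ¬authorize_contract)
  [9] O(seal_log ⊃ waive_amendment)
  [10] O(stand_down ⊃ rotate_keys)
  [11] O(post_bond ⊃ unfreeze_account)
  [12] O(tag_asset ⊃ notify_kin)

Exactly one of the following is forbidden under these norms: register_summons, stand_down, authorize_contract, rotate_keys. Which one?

Premise 1 states O(certify_manifest) outright.
With premise 6, O(certify_manifest ⊃ seal_log), the K-axiom yields O(seal_log).
From O(seal_log) and premise 9, O(seal_log ⊃ waive_amendment), we obtain O(waive_amendment).
Premise 5 is O(waive_amendment ⊃ disclose_dossier); since O(waive_amendment), deontic closure gives O(disclose_dossier).
The contrapositive of premise 3 (O(¬rotate_keys ⊃ ¬disclose_dossier)) is O(disclose_dossier ⊃ rotate_keys), and O(disclose_dossier) is already established, so O(rotate_keys).
Premise 4 is O(¬notify_kin ⊃ ¬rotate_keys); contrapositively O(rotate_keys ⊃ notify_kin). Since O(rotate_keys) holds, K gives O(notify_kin).
Premise 7, O(register_summons ⊃ ¬notify_kin), contraposes to O(notify_kin ⊃ ¬register_summons); with O(notify_kin) we get O(¬register_summons).
So O(¬register_summons) holds, i.e. register_summons is forbidden. None of the other listed options is forbidden under the premises.

register_summons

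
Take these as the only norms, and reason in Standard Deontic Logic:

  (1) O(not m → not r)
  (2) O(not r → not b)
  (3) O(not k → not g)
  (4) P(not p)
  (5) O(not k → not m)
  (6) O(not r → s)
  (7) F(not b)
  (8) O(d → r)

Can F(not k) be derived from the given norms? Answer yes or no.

Yes

F(not b) at premise 7 means O(b).
Premise 2 is O(not r → not b); contrapositively O(b → r). Since O(b) holds, K gives O(r).
Premise 1 is O(not m → not r); contrapositively O(r → m). Since O(r) holds, K gives O(m).
Premise 5 is O(not k → not m); contrapositively O(m → k). Since O(m) holds, K gives O(k).
Premises 3, 4, 6, 8 do not contribute to this derivation.
So O(k) holds, i.e. F(not k). The claim follows.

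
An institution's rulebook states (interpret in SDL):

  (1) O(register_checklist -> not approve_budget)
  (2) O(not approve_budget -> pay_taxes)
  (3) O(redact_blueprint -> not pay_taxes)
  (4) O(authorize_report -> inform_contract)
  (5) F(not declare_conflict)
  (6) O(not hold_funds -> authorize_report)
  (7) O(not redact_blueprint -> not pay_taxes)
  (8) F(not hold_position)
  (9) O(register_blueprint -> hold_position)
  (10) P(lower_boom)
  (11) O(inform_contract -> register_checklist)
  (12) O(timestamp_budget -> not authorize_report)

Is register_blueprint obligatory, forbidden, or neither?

Neither

Premise 9 is O(register_blueprint -> hold_position); even if O(hold_position) held, inferring O(register_blueprint) would be affirming the consequent — invalid.
No premise or chain of K-axiom applications forces O(register_blueprint), and none forces O(not register_blueprint). So register_blueprint is neither obligatory nor forbidden under these norms.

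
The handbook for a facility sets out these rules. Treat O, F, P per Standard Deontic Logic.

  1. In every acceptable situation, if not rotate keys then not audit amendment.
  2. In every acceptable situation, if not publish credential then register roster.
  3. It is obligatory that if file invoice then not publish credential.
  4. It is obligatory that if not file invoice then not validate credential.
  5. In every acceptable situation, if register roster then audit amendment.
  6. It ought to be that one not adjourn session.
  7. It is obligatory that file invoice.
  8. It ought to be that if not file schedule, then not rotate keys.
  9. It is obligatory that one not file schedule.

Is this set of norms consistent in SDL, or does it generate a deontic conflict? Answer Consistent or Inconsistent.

Inconsistent

Premise 7 gives O(file_invoice).
Applying K to premise 3 (O(file_invoice → ¬publish_credential)) and O(file_invoice) yields O(¬publish_credential).
From O(¬publish_credential) and premise 2, O(¬publish_credential → register_roster), we obtain O(register_roster).
Applying K to premise 5 (O(register_roster → audit_amendment)) and O(register_roster) yields O(audit_amendment).
Premise 1, O(¬rotate_keys → ¬audit_amendment), contraposes to O(audit_amendment → rotate_keys); with O(audit_amendment) we get O(rotate_keys).
Premise 8, O(¬file_schedule → ¬rotate_keys), contraposes to O(rotate_keys → file_schedule); with O(rotate_keys) we get O(file_schedule).
Yet premise 9 states O(¬file_schedule).
We now have both O(file_schedule) and O(¬file_schedule) — file_schedule is simultaneously obligatory and forbidden, violating the D-axiom.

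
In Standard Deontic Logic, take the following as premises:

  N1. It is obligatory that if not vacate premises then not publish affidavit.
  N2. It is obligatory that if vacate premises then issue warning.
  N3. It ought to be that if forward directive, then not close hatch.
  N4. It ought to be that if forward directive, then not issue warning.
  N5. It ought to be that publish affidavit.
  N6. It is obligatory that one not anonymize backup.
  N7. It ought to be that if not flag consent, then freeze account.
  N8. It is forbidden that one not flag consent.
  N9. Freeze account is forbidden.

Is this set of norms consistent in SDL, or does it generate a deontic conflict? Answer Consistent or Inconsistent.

Premise 7 is O(¬flag_consent → freeze_account), but O(¬flag_consent) is not derivable from the premises, so it does not yield O(freeze_account).
So O(freeze_account) is not derivable, and the apparent clash with O(¬freeze_account) does not arise.
A world satisfying every obligation exists (e.g. anonymize_backup=false, close_hatch=false, flag_consent=true, forward_directive=false, freeze_account=false, issue_warning=true, publish_affidavit=true, vacate_premises=true); no atom is both obligatory and forbidden, so the set is consistent.

Consistent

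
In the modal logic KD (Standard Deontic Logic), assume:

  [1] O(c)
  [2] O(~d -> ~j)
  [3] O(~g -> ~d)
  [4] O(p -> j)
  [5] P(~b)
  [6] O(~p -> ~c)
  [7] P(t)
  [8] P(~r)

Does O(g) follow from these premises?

Yes

Premise 1 states O(c) outright.
Premise 6, O(~p -> ~c), contraposes to O(c -> p); with O(c) we get O(p).
Applying K to premise 4 (O(p -> j)) and O(p) yields O(j).
Premise 2 is O(~d -> ~j); contrapositively O(j -> d). Since O(j) holds, K gives O(d).
The contrapositive of premise 3 (O(~g -> ~d)) is O(d -> g), and O(d) is already established, so O(g).
Premises 5, 7, 8 do not contribute to this derivation.
So O(g) follows.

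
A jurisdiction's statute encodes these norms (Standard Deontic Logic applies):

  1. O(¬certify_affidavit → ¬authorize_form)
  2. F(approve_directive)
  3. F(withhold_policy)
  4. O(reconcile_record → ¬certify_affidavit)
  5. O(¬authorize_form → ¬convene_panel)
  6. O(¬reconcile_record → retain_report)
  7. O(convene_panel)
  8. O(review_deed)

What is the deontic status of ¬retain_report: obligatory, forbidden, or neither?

Forbidden

Premise 7 states O(convene_panel) outright.
The contrapositive of premise 5 (O(¬authorize_form → ¬convene_panel)) is O(convene_panel → authorize_form), and O(convene_panel) is already established, so O(authorize_form).
Premise 1, O(¬certify_affidavit → ¬authorize_form), contraposes to O(authorize_form → certify_affidavit); with O(authorize_form) we get O(certify_affidavit).
Premise 4, O(reconcile_record → ¬certify_affidavit), contraposes to O(certify_affidavit → ¬reconcile_record); with O(certify_affidavit) we get O(¬reconcile_record).
From O(¬reconcile_record) and premise 6, O(¬reconcile_record → retain_report), we obtain O(retain_report).
Premises 2, 3, 8 do not contribute to this derivation.
Thus O(retain_report), which is F(¬retain_report): ¬retain_report is forbidden.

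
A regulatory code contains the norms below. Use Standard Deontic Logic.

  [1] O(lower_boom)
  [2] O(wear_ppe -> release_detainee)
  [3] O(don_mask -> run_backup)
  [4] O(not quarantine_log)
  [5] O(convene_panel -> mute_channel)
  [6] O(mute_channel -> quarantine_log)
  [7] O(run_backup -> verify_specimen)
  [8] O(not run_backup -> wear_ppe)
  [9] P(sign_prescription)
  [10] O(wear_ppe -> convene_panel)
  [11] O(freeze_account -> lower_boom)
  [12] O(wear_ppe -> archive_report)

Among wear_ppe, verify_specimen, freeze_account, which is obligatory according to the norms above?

From premise 4 we have O(not quarantine_log).
Premise 6, O(mute_channel -> quarantine_log), contraposes to O(not quarantine_log -> not mute_channel); with O(not quarantine_log) we get O(not mute_channel).
Premise 5 is O(convene_panel -> mute_channel); contrapositively O(not mute_channel -> not convene_panel). Since O(not mute_channel) holds, K gives O(not convene_panel).
Premise 10, O(wear_ppe -> convene_panel), contraposes to O(not convene_panel -> not wear_ppe); with O(not convene_panel) we get O(not wear_ppe).
Premise 8 is O(not run_backup -> wear_ppe); contrapositively O(not wear_ppe -> run_backup). Since O(not wear_ppe) holds, K gives O(run_backup).
From O(run_backup) and premise 7, O(run_backup -> verify_specimen), we obtain O(verify_specimen).
So O(verify_specimen) holds — verify_specimen is obligatory. None of the other listed options is made obligatory by any chain of premises.

verify_specimen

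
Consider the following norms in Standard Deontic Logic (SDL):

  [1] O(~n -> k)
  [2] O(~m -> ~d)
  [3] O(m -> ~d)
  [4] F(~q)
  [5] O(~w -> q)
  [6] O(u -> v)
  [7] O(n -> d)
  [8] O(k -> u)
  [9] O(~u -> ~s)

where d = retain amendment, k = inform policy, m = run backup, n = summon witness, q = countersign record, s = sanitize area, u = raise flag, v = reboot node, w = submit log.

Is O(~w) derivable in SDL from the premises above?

No

Premise 5 is O(~w -> q); even if O(q) held, inferring O(~w) would be affirming the consequent — invalid.
No other premise forces O(~w). An ideal world satisfying every premise can still have ~w false, so O(~w) is not derivable.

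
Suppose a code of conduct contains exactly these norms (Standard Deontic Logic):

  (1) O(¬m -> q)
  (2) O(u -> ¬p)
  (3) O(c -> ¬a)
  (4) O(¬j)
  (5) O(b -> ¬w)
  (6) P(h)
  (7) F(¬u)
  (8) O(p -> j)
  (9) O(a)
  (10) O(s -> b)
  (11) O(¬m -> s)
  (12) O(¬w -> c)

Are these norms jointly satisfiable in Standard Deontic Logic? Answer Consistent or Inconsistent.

Premise 8 is O(p -> j), but O(p) is not derivable from the premises, so it does not yield O(j).
So O(j) is not derivable, and the apparent clash with O(¬j) does not arise.
A world satisfying every obligation exists (e.g. a=true, b=false, c=false, h=false, j=false, m=true, p=false, q=false, s=false, u=true, w=true); no atom is both obligatory and forbidden, so the set is consistent.

Consistent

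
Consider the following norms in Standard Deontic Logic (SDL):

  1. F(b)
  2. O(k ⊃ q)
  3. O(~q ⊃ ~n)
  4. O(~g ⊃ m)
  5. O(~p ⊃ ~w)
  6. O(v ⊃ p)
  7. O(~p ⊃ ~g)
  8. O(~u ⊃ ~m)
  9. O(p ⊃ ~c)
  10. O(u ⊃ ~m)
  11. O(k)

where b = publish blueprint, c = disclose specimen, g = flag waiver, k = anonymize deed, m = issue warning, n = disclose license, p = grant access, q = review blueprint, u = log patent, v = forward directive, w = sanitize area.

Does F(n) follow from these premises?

No

Premise 3 is O(~q ⊃ ~n), but O(~q) is not derivable from the premises, so it does not yield O(~n).
No other premise forces O(~n). An ideal world satisfying every premise can still have n true, so F(n) is not derivable.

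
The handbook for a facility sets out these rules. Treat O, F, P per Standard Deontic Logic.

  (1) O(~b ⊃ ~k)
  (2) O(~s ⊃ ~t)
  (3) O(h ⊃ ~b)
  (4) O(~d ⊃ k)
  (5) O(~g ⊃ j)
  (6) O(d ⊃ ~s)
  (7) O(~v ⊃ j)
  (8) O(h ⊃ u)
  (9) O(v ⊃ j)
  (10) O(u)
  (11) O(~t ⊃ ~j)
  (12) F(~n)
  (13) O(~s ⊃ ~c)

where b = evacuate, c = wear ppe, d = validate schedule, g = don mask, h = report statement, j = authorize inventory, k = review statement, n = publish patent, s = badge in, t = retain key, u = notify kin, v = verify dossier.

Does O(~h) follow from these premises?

Yes

Premises 9 and 7 cover both cases: O(v ⊃ j) and O(~v ⊃ j). Since v ∨ ~v is a tautology, O(j) follows.
Premise 11 is O(~t ⊃ ~j); contrapositively O(j ⊃ t). Since O(j) holds, K gives O(t).
Premise 2 is O(~s ⊃ ~t); contrapositively O(t ⊃ s). Since O(t) holds, K gives O(s).
The contrapositive of premise 6 (O(d ⊃ ~s)) is O(s ⊃ ~d), and O(s) is already established, so O(~d).
Premise 4 is O(~d ⊃ k); since O(~d), deontic closure gives O(k).
The contrapositive of premise 1 (O(~b ⊃ ~k)) is O(k ⊃ b), and O(k) is already established, so O(b).
Premise 3, O(h ⊃ ~b), contraposes to O(b ⊃ ~h); with O(b) we get O(~h).
Premises 5, 8, 10, 12, 13 do not contribute to this derivation.
So O(~h) follows.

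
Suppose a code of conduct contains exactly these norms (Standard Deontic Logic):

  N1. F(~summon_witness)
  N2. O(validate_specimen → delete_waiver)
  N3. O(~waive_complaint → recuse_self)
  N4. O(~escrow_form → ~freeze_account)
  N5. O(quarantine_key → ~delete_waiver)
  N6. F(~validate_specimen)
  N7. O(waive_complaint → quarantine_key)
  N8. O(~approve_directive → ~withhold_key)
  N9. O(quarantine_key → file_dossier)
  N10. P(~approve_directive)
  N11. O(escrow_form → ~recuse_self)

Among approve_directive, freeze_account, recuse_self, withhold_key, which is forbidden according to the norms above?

freeze_account

F(~validate_specimen) at premise 6 means O(validate_specimen).
From O(validate_specimen) and premise 2, O(validate_specimen → delete_waiver), we obtain O(delete_waiver).
The contrapositive of premise 5 (O(quarantine_key → ~delete_waiver)) is O(delete_waiver → ~quarantine_key), and O(delete_waiver) is already established, so O(~quarantine_key).
The contrapositive of premise 7 (O(waive_complaint → quarantine_key)) is O(~quarantine_key → ~waive_complaint), and O(~quarantine_key) is already established, so O(~waive_complaint).
Premise 3 is O(~waive_complaint → recuse_self); since O(~waive_complaint), deontic closure gives O(recuse_self).
Premise 11, O(escrow_form → ~recuse_self), contraposes to O(recuse_self → ~escrow_form); with O(recuse_self) we get O(~escrow_form).
Premise 4 is O(~escrow_form → ~freeze_account); since O(~escrow_form), deontic closure gives O(~freeze_account).
So O(~freeze_account) holds, i.e. freeze_account is forbidden. None of the other listed options is forbidden under the premises.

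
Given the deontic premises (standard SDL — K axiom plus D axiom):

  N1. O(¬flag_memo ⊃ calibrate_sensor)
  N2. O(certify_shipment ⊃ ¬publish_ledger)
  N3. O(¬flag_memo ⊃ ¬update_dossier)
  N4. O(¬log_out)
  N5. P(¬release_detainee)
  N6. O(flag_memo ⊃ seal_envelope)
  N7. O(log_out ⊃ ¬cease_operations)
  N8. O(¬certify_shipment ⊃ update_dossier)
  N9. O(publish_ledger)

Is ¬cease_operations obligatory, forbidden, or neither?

Neither

Premise 7 is O(log_out ⊃ ¬cease_operations), but O(log_out) is not derivable from the premises, so it does not yield O(¬cease_operations).
No premise or chain of K-axiom applications forces O(¬cease_operations), and none forces O(cease_operations). So ¬cease_operations is neither obligatory nor forbidden under these norms.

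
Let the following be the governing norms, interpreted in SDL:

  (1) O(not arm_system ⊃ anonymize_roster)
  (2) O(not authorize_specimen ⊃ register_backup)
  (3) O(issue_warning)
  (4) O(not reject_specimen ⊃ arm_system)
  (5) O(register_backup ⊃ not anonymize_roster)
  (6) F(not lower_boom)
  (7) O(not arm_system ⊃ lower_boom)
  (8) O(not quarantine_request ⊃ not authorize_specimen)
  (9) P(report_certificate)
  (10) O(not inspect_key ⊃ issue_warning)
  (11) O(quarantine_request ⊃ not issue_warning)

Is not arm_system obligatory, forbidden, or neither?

Forbidden

Premise 3 gives O(issue_warning).
The contrapositive of premise 11 (O(quarantine_request ⊃ not issue_warning)) is O(issue_warning ⊃ not quarantine_request), and O(issue_warning) is already established, so O(not quarantine_request).
Applying K to premise 8 (O(not quarantine_request ⊃ not authorize_specimen)) and O(not quarantine_request) yields O(not authorize_specimen).
Applying K to premise 2 (O(not authorize_specimen ⊃ register_backup)) and O(not authorize_specimen) yields O(register_backup).
With premise 5, O(register_backup ⊃ not anonymize_roster), the K-axiom yields O(not anonymize_roster).
Premise 1 is O(not arm_system ⊃ anonymize_roster); contrapositively O(not anonymize_roster ⊃ arm_system). Since O(not anonymize_roster) holds, K gives O(arm_system).
Premises 4, 6, 7, 9, 10 do not contribute to this derivation.
Thus O(arm_system), which is F(not arm_system): not arm_system is forbidden.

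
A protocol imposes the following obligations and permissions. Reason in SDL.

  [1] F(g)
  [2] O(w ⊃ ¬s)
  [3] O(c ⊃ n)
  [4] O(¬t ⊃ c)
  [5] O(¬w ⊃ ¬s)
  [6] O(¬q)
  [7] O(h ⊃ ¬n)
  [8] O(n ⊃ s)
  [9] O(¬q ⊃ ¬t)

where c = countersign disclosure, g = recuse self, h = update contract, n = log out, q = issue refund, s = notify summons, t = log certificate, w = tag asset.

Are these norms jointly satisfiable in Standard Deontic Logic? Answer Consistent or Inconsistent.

Inconsistent

Premises 5 and 2 cover both cases: O(¬w ⊃ ¬s) and O(w ⊃ ¬s). Since ¬w ∨ w is a tautology, O(¬s) follows.
Premise 8 is O(n ⊃ s); contrapositively O(¬s ⊃ ¬n). Since O(¬s) holds, K gives O(¬n).
The contrapositive of premise 3 (O(c ⊃ n)) is O(¬n ⊃ ¬c), and O(¬n) is already established, so O(¬c).
Premise 4 is O(¬t ⊃ c); contrapositively O(¬c ⊃ t). Since O(¬c) holds, K gives O(t).
Premise 9, O(¬q ⊃ ¬t), contraposes to O(t ⊃ q); with O(t) we get O(q).
Yet premise 6 states O(¬q).
We now have both O(q) and O(¬q) — q is simultaneously obligatory and forbidden, violating the D-axiom.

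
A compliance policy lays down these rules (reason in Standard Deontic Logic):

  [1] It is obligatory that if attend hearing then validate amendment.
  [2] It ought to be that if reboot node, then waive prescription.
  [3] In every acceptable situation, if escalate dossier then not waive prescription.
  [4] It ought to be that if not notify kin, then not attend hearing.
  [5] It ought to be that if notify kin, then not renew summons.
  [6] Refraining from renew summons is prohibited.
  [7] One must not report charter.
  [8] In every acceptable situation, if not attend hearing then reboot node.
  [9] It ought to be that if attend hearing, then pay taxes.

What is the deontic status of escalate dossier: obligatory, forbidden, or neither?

Forbidden

Premise 6 is F(¬renew_summons), i.e. O(renew_summons).
Premise 5 is O(notify_kin → ¬renew_summons); contrapositively O(renew_summons → ¬notify_kin). Since O(renew_summons) holds, K gives O(¬notify_kin).
Applying K to premise 4 (O(¬notify_kin → ¬attend_hearing)) and O(¬notify_kin) yields O(¬attend_hearing).
Premise 8 is O(¬attend_hearing → reboot_node); since O(¬attend_hearing), deontic closure gives O(reboot_node).
Applying K to premise 2 (O(reboot_node → waive_prescription)) and O(reboot_node) yields O(waive_prescription).
Premise 3 is O(escalate_dossier → ¬waive_prescription); contrapositively O(waive_prescription → ¬escalate_dossier). Since O(waive_prescription) holds, K gives O(¬escalate_dossier).
Premises 1, 7, 9 do not contribute to this derivation.
Thus O(¬escalate_dossier), which is F(escalate_dossier): escalate_dossier is forbidden.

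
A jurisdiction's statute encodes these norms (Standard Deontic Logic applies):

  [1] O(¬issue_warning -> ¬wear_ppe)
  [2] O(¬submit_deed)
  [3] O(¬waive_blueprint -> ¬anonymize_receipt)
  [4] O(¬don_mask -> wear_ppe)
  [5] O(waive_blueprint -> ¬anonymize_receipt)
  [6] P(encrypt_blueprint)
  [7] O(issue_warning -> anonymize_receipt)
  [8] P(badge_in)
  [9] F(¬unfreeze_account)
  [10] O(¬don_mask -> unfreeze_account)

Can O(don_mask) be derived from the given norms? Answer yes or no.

By case analysis on waive_blueprint: premise 5 gives O(waive_blueprint -> ¬anonymize_receipt) and premise 3 gives O(¬waive_blueprint -> ¬anonymize_receipt), so O(¬anonymize_receipt) either way.
Premise 7 is O(issue_warning -> anonymize_receipt); contrapositively O(¬anonymize_receipt -> ¬issue_warning). Since O(¬anonymize_receipt) holds, K gives O(¬issue_warning).
With premise 1, O(¬issue_warning -> ¬wear_ppe), the K-axiom yields O(¬wear_ppe).
Premise 4 is O(¬don_mask -> wear_ppe); contrapositively O(¬wear_ppe -> don_mask). Since O(¬wear_ppe) holds, K gives O(don_mask).
Premises 2, 6, 8, 9, 10 do not contribute to this derivation.
So O(don_mask) follows.

Yes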